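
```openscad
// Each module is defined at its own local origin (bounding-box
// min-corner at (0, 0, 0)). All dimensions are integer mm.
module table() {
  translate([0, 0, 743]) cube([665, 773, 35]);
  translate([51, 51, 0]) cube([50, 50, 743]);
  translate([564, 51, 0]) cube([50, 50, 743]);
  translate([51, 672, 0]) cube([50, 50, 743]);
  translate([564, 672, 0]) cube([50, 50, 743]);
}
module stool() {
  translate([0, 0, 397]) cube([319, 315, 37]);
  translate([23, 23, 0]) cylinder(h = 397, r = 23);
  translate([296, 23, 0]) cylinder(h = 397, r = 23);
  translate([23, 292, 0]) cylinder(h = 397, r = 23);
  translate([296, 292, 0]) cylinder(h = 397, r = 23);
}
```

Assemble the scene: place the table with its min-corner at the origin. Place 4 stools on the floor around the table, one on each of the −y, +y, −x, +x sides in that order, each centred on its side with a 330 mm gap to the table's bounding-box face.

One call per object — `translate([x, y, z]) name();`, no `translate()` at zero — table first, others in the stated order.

table();
translate([173, -645, 0]) stool();
translate([173, 1103, 0]) stool();
translate([-649, 229, 0]) stool();
translate([995, 229, 0]) stool();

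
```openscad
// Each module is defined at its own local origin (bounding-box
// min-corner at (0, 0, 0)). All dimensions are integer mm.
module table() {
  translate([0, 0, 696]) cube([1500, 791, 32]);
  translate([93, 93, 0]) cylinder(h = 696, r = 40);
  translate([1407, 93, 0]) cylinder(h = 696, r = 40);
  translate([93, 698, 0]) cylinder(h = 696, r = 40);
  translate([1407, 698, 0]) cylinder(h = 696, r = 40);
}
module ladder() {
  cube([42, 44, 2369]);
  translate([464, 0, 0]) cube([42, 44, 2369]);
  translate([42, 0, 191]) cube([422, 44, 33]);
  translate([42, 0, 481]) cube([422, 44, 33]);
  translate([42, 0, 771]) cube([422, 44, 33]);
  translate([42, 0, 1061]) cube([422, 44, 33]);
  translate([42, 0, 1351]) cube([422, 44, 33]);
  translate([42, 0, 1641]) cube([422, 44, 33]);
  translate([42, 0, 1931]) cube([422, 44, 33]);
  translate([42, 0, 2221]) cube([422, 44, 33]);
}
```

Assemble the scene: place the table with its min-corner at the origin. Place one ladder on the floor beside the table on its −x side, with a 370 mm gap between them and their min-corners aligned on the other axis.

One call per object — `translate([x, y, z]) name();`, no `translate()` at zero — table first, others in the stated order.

table();
translate([-876, 0, 0]) ladder();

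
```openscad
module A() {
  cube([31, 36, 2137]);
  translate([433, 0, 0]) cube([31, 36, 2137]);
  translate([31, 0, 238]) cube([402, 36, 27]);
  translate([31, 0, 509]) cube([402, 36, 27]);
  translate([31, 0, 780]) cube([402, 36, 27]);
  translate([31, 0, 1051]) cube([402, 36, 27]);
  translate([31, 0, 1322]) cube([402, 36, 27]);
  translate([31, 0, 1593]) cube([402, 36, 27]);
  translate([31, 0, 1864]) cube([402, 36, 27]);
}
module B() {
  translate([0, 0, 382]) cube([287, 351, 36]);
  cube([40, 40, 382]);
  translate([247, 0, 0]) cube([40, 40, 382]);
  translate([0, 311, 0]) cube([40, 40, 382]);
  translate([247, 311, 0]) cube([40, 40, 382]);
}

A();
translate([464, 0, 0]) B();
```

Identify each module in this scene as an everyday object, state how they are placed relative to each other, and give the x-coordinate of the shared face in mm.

A is a ladder. B is a stool. The stool is against the ladder's +x side, with their −y faces flush. The x-coordinate of the shared face is 464 mm.

The ladder's +x face and the stool's −x face are both at x = 464 mm.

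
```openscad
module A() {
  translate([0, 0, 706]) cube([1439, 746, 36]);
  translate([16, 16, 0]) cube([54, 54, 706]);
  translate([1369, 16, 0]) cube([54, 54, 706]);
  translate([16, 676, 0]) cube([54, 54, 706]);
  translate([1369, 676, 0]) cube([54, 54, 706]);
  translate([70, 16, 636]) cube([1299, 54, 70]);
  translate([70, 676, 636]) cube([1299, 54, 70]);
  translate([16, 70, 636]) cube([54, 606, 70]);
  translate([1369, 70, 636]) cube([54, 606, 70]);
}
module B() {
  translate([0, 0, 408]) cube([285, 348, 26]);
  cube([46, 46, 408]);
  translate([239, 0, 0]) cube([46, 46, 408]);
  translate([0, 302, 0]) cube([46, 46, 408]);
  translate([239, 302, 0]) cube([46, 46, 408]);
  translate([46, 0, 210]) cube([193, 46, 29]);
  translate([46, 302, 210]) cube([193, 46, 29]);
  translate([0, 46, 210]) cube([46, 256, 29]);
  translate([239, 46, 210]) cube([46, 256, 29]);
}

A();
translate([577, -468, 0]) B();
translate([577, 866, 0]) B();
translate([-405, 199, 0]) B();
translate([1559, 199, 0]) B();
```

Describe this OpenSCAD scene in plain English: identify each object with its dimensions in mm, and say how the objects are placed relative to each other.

A is a rectangular dining table. The top is 1439×746×36 mm with its upper surface at z = 742 mm. It stands on four 54×54 mm square legs, each inset 16 mm from the nearest pair of top edges, running from the floor to the underside of the top. Four apron rails, 54 mm thick and 70 mm tall, run between adjacent legs with their top edges flush with the underside of the top and their outer faces flush with the legs' outer faces.

B is a four-legged stool. The seat is a 285×348×26 mm slab whose top surface is at z = 434 mm; four square legs, each 46×46 mm in cross-section, run from the floor (z = 0) to the underside of the seat, each flush with a corner of the seat. Four stretchers, 46 mm wide and 29 mm tall, connect adjacent legs with their undersides at z = 210 mm, each running between the inner faces of the legs it joins and aligned with the legs' outer faces on the other axis.

Four stools sit around the table at the −y, +y, −x, +x sides.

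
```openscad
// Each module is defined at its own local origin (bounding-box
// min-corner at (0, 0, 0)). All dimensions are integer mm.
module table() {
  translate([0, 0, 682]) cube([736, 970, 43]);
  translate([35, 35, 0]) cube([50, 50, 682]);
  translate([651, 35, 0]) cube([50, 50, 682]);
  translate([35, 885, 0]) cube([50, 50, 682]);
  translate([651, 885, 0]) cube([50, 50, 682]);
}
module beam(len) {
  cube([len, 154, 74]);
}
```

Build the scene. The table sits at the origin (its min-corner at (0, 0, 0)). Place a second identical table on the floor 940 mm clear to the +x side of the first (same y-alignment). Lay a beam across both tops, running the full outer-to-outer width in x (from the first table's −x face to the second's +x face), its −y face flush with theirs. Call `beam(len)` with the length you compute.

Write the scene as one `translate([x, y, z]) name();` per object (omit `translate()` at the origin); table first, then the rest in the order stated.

table();
translate([1676, 0, 0]) table();
translate([0, 0, 725]) beam(2412);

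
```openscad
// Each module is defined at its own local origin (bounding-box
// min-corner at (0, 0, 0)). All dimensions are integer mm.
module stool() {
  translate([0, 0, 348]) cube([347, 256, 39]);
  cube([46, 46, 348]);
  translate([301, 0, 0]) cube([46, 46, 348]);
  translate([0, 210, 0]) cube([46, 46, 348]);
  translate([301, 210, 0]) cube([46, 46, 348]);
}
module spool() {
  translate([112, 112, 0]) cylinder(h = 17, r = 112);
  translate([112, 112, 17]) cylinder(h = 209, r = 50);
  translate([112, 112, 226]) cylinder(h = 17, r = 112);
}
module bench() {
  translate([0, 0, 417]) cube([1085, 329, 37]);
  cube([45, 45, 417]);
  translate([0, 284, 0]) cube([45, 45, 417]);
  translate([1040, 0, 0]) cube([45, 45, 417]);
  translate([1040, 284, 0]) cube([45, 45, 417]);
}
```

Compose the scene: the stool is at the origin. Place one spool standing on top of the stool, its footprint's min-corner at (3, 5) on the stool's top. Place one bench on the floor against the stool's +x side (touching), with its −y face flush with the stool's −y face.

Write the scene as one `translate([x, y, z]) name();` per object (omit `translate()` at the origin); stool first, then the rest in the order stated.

stool();
translate([3, 5, 387]) spool();
translate([347, 0, 0]) bench();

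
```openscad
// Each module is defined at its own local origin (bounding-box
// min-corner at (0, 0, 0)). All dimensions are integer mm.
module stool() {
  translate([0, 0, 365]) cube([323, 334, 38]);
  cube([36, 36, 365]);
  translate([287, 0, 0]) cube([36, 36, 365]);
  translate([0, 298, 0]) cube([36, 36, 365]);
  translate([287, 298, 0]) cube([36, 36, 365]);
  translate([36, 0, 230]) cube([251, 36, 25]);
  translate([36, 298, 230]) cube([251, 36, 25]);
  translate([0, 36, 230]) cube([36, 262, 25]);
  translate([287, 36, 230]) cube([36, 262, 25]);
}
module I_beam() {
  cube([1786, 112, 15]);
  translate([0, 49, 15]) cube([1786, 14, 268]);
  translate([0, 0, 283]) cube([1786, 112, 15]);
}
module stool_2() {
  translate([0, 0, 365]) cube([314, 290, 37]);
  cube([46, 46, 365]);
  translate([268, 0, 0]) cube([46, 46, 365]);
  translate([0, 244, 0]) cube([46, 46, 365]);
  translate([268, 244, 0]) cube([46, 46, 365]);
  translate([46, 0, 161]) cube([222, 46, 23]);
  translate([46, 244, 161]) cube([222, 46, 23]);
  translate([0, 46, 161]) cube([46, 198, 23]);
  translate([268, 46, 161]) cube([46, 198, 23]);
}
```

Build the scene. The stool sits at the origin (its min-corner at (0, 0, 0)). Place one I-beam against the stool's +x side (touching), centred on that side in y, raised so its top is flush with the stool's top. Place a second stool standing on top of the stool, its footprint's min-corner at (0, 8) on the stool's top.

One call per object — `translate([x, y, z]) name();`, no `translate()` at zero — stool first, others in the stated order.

stool();
translate([323, 111, 105]) I_beam();
translate([0, 8, 403]) stool_2();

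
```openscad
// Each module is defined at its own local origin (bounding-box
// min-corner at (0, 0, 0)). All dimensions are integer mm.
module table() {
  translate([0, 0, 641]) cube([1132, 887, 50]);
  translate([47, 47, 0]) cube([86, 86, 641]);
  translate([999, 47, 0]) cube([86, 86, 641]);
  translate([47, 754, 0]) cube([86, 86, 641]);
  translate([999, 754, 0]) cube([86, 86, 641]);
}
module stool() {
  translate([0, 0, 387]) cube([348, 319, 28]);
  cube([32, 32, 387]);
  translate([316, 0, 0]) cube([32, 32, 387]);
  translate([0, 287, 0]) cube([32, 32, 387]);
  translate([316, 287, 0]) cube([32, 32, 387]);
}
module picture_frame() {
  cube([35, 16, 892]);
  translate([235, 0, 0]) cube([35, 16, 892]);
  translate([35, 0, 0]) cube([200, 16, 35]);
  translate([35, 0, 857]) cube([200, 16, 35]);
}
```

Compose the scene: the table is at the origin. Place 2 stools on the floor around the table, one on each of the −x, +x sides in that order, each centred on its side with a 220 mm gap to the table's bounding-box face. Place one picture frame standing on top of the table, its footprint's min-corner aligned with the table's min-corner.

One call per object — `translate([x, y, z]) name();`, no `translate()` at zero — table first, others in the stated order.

table();
translate([-568, 284, 0]) stool();
translate([1352, 284, 0]) stool();
translate([0, 0, 691]) picture_frame();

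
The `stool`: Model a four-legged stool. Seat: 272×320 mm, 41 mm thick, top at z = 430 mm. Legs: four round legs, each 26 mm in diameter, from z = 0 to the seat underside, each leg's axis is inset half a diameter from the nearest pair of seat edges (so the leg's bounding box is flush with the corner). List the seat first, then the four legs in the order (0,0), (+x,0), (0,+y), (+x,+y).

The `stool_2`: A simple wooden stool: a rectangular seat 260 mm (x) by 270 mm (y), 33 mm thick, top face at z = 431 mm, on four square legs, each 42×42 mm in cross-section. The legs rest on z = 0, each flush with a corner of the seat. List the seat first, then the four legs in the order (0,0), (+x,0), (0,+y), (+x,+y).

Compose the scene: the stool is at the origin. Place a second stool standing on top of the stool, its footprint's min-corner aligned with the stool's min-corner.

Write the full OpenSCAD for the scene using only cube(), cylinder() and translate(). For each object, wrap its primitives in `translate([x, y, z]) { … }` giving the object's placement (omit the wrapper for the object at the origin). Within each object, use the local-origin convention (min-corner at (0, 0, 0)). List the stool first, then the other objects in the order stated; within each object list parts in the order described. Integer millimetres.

translate([0, 0, 389]) cube([272, 320, 41]);
translate([13, 13, 0]) cylinder(h = 389, r = 13);
translate([259, 13, 0]) cylinder(h = 389, r = 13);
translate([13, 307, 0]) cylinder(h = 389, r = 13);
translate([259, 307, 0]) cylinder(h = 389, r = 13);
translate([0, 0, 430]) {
  translate([0, 0, 398]) cube([260, 270, 33]);
  cube([42, 42, 398]);
  translate([218, 0, 0]) cube([42, 42, 398]);
  translate([0, 228, 0]) cube([42, 42, 398]);
  translate([218, 228, 0]) cube([42, 42, 398]);
}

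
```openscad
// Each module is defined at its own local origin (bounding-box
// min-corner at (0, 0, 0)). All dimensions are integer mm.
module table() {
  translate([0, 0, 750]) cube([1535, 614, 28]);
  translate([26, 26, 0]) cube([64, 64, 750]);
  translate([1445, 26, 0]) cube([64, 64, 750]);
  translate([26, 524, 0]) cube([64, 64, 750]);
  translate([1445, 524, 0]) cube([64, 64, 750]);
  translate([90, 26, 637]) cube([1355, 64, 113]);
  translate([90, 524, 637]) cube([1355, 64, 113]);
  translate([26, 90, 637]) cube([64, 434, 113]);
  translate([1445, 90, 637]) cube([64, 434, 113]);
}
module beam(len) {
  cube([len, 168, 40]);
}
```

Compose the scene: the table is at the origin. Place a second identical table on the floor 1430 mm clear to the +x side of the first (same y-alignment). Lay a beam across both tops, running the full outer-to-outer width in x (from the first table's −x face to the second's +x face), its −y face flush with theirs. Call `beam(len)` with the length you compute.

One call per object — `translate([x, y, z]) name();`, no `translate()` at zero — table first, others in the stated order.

table();
translate([2965, 0, 0]) table();
translate([0, 0, 778]) beam(4500);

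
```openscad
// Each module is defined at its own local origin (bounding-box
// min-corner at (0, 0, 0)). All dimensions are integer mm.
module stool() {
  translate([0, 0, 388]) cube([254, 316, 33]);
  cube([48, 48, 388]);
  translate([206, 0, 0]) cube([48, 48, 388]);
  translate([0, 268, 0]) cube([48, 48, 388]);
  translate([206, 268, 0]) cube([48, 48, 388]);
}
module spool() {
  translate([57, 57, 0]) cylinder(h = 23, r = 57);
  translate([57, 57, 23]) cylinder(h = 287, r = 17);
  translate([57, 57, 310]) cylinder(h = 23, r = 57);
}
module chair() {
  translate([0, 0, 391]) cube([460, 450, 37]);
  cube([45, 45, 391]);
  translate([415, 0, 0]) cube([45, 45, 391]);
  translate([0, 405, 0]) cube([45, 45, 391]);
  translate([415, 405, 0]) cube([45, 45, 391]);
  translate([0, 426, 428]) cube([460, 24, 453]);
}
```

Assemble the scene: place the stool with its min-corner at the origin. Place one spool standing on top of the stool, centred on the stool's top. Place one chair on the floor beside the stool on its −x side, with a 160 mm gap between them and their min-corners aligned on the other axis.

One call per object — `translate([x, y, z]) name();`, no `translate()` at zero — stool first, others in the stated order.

stool();
translate([70, 101, 421]) spool();
translate([-620, 0, 0]) chair();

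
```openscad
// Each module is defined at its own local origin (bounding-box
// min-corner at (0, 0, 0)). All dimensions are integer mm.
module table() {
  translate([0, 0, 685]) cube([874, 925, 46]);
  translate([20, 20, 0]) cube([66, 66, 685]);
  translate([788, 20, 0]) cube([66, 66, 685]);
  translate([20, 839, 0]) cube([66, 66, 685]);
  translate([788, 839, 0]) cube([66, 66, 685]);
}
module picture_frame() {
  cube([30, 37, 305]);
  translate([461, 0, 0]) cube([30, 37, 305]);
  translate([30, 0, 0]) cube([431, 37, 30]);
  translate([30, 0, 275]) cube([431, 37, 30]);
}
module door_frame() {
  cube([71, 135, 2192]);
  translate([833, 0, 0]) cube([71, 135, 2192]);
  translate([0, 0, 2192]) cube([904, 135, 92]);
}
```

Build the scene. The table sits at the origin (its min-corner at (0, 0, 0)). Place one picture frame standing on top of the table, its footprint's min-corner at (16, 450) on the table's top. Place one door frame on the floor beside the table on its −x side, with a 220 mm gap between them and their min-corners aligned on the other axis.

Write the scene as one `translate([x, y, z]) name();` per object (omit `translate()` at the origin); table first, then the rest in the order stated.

table();
translate([16, 450, 731]) picture_frame();
translate([-1124, 0, 0]) door_frame();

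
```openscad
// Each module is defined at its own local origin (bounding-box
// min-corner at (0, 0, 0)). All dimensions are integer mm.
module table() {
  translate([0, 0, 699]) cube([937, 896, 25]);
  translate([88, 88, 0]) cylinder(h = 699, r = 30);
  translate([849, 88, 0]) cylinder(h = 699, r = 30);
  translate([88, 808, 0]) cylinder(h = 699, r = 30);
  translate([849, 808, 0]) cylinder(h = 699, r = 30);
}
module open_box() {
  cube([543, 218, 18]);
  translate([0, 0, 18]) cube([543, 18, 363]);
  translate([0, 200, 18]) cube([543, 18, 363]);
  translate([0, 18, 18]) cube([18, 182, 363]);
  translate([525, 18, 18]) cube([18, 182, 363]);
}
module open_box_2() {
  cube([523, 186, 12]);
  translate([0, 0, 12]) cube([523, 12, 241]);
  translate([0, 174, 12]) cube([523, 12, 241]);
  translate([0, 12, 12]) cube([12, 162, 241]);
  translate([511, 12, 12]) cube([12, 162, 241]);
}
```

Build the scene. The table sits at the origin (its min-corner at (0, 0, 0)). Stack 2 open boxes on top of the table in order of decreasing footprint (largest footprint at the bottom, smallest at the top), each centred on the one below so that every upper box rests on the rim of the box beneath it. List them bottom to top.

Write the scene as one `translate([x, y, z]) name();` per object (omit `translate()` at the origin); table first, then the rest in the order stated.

table();
translate([197, 339, 724]) open_box();
translate([207, 355, 1105]) open_box_2();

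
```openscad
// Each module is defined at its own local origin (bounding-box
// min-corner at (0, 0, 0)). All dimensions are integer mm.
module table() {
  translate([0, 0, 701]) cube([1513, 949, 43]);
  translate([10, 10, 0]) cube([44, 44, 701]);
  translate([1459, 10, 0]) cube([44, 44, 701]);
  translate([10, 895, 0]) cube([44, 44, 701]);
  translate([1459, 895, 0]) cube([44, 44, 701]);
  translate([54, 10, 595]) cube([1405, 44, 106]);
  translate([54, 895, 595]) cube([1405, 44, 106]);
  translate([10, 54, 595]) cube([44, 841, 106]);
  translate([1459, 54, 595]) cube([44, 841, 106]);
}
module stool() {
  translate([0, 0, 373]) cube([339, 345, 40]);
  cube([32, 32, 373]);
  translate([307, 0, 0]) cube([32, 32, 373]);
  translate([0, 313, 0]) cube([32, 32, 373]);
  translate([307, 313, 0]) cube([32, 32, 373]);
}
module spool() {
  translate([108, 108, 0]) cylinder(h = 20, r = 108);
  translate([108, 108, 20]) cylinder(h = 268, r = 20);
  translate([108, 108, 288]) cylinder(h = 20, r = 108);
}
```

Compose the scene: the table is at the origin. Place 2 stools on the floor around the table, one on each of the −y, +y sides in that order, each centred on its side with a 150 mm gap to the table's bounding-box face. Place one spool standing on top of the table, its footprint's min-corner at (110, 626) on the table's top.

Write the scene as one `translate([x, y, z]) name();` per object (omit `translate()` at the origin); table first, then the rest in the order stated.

table();
translate([587, -495, 0]) stool();
translate([587, 1099, 0]) stool();
translate([110, 626, 744]) spool();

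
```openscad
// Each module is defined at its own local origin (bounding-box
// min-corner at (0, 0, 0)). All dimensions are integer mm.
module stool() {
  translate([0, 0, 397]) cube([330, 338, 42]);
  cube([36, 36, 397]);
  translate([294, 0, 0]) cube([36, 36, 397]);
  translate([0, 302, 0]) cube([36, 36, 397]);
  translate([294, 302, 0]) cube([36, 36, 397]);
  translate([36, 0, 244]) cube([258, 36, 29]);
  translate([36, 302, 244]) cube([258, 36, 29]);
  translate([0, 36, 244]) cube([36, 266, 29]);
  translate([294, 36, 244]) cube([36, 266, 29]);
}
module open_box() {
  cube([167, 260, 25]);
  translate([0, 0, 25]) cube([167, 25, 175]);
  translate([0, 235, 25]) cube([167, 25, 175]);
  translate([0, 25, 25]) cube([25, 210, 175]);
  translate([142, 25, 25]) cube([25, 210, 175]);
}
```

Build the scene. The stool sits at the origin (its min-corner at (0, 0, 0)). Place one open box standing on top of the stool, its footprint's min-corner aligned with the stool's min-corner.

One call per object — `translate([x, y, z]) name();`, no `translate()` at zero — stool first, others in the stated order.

stool();
translate([0, 0, 439]) open_box();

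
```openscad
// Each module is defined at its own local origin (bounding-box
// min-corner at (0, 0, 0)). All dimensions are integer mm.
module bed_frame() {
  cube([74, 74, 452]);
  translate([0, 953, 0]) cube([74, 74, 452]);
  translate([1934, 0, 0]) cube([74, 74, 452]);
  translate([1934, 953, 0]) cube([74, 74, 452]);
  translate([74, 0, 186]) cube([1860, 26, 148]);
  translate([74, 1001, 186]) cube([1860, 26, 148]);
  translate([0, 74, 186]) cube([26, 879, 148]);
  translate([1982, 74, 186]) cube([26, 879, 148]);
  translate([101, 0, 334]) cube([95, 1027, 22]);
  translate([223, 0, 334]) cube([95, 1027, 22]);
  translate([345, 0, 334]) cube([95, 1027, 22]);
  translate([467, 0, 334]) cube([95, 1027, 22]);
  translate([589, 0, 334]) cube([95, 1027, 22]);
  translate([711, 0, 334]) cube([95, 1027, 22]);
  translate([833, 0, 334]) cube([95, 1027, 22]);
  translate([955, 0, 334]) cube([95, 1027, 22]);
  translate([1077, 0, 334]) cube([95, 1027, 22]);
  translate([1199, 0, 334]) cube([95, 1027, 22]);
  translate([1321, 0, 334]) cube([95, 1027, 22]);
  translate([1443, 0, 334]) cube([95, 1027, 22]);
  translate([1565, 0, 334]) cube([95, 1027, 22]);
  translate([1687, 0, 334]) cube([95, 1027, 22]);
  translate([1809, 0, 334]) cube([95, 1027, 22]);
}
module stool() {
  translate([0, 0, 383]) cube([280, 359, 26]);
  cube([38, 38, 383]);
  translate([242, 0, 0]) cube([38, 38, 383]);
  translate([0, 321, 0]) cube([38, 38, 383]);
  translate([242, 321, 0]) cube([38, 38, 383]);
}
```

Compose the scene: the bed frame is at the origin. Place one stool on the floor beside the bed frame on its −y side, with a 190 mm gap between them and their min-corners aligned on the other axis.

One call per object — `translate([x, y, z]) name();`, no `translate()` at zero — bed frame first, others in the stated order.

bed_frame();
translate([0, -549, 0]) stool();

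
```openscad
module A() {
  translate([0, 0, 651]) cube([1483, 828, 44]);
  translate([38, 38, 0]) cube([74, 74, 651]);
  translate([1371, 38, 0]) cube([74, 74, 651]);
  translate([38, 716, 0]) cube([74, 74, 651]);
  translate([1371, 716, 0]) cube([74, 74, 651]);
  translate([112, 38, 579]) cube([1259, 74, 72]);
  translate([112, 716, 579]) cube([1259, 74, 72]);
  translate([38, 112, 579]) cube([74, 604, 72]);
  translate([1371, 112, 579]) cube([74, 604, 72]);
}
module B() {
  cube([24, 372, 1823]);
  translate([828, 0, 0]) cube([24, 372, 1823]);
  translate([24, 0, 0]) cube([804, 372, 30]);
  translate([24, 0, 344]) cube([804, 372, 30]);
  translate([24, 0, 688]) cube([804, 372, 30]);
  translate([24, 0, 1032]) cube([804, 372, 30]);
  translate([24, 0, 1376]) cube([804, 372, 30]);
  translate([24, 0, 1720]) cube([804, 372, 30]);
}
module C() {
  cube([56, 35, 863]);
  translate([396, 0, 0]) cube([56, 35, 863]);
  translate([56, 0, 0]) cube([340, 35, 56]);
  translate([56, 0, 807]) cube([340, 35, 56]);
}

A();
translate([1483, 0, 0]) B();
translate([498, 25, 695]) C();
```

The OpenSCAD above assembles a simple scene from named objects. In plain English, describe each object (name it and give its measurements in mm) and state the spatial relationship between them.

A is a table with a 1483×828 mm rectangular top, 44 mm thick, top surface at z = 695 mm, supported by four 74×74 mm square legs, each inset 38 mm from the nearest pair of top edges, running from the floor. Four apron rails, 74 mm thick and 72 mm tall, run between adjacent legs with their top edges flush with the underside of the top and their outer faces flush with the legs' outer faces.

B is a bookshelf 852 mm wide overall, 372 mm deep and 1823 mm tall. The two sides are 24 mm thick vertical panels. 6 horizontal shelves of 30 mm thickness span between the inner faces of the sides; the lowest shelf sits on the floor and shelves are stacked with a clear vertical gap of 314 mm between each pair.

C is a picture frame with a 340×751 mm rectangular opening (x by z) and a uniform 56 mm border on every side. Frame depth is 35 mm along y. It is built from two vertical stiles running the full outside height and two horizontal rails spanning the gap between the stiles.

The bookshelf is against the table's +x side, with their −y faces flush. The picture frame is on top of the table.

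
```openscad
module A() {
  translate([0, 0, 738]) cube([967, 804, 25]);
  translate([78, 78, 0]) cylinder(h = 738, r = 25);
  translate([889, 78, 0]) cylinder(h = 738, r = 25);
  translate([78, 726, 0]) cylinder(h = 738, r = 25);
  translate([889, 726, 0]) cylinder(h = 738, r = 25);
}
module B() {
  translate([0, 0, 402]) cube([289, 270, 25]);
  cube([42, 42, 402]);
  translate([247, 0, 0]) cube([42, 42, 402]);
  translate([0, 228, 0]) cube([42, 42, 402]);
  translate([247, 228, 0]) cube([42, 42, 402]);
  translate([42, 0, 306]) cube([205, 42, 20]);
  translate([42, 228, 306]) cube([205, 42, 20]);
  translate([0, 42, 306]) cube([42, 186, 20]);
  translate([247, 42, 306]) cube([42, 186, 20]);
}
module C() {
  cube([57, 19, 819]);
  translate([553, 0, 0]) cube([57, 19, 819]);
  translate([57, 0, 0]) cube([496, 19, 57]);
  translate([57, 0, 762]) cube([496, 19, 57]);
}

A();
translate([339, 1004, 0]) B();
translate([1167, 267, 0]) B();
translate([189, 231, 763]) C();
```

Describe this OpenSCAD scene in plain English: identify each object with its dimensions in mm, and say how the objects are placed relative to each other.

A is a table: top 967 mm (x) × 804 mm (y), 25 mm thick, upper face at z = 763 mm, on four round legs of 50 mm diameter, each leg's bounding box inset 53 mm from the nearest pair of top edges, running from z = 0 to the bottom of the top.

B is a simple wooden stool: a rectangular seat 289 mm (x) by 270 mm (y), 25 mm thick, top face at z = 427 mm, on four square legs, each 42×42 mm in cross-section. The legs rest on z = 0, each flush with a corner of the seat. Four stretchers, 42 mm wide and 20 mm tall, connect adjacent legs with their undersides at z = 306 mm, each running between the inner faces of the legs it joins and aligned with the legs' outer faces on the other axis.

C is a picture frame with a 496×705 mm rectangular opening (x by z) and a uniform 57 mm border on every side. Frame depth is 19 mm along y. It is built from two vertical stiles running the full outside height and two horizontal rails spanning the gap between the stiles.

Two stools sit around the table at the +y, +x sides. The picture frame is on top of the table.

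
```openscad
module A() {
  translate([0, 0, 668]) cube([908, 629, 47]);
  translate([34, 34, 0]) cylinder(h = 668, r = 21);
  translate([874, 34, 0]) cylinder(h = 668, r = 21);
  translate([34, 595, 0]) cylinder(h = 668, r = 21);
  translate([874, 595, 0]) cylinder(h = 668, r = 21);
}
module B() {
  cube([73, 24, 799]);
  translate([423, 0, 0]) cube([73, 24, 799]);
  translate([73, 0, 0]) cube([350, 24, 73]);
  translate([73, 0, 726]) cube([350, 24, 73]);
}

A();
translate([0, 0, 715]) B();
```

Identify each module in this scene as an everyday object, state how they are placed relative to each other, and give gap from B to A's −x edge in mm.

The picture frame's min-x is at 0; the table's min-x is 0; gap = 0 mm.

A is a table. B is a picture frame. The picture frame is on top of the table. The gap from the picture frame to the table's −x edge is 0 mm.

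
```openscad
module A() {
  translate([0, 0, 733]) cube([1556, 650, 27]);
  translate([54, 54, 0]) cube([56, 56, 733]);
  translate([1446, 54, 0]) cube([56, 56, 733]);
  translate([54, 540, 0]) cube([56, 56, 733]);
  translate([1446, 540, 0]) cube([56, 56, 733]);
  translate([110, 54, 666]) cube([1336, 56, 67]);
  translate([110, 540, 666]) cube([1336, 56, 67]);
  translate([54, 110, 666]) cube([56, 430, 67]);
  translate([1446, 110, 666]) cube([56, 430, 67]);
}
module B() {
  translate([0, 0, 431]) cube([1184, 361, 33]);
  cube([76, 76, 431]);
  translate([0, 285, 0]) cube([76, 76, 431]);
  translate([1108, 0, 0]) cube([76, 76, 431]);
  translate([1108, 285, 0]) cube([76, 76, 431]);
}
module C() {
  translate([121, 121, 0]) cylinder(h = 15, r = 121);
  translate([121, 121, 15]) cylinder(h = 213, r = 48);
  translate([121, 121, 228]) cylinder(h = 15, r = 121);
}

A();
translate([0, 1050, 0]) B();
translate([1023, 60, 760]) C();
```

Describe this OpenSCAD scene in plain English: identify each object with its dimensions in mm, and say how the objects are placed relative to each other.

A is a rectangular dining table. The top is 1556×650×27 mm with its upper surface at z = 760 mm. It stands on four 56×56 mm square legs, each inset 54 mm from the nearest pair of top edges, running from the floor to the underside of the top. Four apron rails, 56 mm thick and 67 mm tall, run between adjacent legs with their top edges flush with the underside of the top and their outer faces flush with the legs' outer faces.

B is a bench: a 1184×361 mm seat slab, 33 mm thick, top at z = 464 mm, on four 76×76 mm square legs flush with the seat corners and standing on z = 0.

C is a spool: two coaxial disc flanges of radius 121 mm and thickness 15 mm, joined by a core cylinder of radius 48 mm and height 213 mm. The lower flange rests on z = 0 and the three cylinders share a vertical axis.

The bench is on the floor beside the table on its +y side. The spool is on top of the table.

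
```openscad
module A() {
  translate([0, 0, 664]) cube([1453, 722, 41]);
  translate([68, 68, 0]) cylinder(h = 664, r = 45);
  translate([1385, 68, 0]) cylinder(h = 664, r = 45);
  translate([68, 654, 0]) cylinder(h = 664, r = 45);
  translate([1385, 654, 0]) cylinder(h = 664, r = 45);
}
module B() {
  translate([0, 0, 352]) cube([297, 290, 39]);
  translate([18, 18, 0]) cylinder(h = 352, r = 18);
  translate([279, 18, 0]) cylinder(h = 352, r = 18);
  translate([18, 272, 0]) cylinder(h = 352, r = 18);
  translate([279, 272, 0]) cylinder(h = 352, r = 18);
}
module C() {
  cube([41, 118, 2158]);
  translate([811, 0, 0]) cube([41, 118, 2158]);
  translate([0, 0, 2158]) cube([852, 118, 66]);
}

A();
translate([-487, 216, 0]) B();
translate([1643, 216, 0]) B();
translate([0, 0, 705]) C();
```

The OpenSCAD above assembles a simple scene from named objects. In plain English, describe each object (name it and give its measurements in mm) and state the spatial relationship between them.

A is a rectangular dining table. The top is 1453×722×41 mm with its upper surface at z = 705 mm. It stands on four round legs of 90 mm diameter, each leg's bounding box inset 23 mm from the nearest pair of top edges, running from the floor to the underside of the top.

B is a simple wooden stool: a rectangular seat 297 mm (x) by 290 mm (y), 39 mm thick, top face at z = 391 mm, on four round legs, each 36 mm in diameter. The legs rest on z = 0, each leg's axis is inset half a diameter from the nearest pair of seat edges (so the leg's bounding box is flush with the corner).

C is a rectangular door frame: two vertical jambs of 41×118 mm section, 2158 mm tall, with a clear opening 770 mm wide between their inner faces. A header 66 mm tall and 118 mm deep lies on top of the jambs and spans the full outside width.

Two stools sit around the table at the −x, +x sides. The door frame is on top of the table.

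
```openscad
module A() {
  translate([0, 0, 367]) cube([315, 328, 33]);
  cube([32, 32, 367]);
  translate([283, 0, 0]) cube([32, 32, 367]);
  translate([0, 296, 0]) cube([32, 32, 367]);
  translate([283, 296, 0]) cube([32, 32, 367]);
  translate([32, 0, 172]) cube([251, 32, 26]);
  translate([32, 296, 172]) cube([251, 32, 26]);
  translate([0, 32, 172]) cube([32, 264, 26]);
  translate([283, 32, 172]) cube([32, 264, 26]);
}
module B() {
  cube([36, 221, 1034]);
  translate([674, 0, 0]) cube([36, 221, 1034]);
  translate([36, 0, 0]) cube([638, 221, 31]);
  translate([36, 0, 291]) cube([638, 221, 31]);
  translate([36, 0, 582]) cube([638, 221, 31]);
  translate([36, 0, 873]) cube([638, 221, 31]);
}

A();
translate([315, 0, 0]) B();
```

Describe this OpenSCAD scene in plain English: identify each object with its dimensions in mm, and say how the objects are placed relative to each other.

A is a four-legged stool. The seat is a 315×328×33 mm slab whose top surface is at z = 400 mm; four square legs, each 32×32 mm in cross-section, run from the floor (z = 0) to the underside of the seat, each flush with a corner of the seat. Four stretchers, 32 mm wide and 26 mm tall, connect adjacent legs with their undersides at z = 172 mm, each running between the inner faces of the legs it joins and aligned with the legs' outer faces on the other axis.

B is an open bookshelf. Two side panels, each 36 mm thick, 221 mm deep and 1034 mm tall, stand 710 mm apart (outside-to-outside). Between them sit 4 shelves, each 31 mm thick and 221 mm deep, spanning the full gap between the sides. The bottom shelf rests on the floor (its underside at z = 0) and the clear gap between one shelf's top and the next shelf's underside is 260 mm.

The bookshelf is against the stool's +x side, with their −y faces flush.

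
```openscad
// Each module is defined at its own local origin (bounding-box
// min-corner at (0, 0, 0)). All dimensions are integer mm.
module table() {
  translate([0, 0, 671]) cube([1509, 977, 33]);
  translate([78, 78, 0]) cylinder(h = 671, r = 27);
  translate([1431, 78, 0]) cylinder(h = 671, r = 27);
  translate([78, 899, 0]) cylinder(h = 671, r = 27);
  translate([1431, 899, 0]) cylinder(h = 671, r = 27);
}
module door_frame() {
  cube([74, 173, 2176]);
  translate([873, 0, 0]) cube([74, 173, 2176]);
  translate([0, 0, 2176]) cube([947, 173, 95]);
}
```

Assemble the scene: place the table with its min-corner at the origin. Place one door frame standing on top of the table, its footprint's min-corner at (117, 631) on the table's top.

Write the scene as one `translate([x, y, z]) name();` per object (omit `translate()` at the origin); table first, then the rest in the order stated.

table();
translate([117, 631, 704]) door_frame();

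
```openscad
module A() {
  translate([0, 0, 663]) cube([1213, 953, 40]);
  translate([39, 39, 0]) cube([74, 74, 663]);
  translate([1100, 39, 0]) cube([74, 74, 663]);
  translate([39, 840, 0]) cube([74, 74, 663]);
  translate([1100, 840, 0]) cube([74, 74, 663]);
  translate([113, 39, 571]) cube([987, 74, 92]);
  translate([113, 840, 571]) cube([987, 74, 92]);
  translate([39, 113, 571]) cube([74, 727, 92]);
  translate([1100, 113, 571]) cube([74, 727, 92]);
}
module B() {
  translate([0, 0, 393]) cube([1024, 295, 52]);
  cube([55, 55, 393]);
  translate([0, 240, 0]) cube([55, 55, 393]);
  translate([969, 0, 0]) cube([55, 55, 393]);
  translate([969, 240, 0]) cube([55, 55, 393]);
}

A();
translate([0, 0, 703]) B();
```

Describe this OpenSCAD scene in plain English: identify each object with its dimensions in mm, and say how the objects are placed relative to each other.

A is a table: top 1213 mm (x) × 953 mm (y), 40 mm thick, upper face at z = 703 mm, on four 74×74 mm square legs, each inset 39 mm from the nearest pair of top edges, running from z = 0 to the bottom of the top. Four apron rails, 74 mm thick and 92 mm tall, run between adjacent legs with their top edges flush with the underside of the top and their outer faces flush with the legs' outer faces.

B is a bench: a 1024×295 mm seat slab, 52 mm thick, top at z = 445 mm, on four 55×55 mm square legs flush with the seat corners and standing on z = 0.

The bench is on top of the table.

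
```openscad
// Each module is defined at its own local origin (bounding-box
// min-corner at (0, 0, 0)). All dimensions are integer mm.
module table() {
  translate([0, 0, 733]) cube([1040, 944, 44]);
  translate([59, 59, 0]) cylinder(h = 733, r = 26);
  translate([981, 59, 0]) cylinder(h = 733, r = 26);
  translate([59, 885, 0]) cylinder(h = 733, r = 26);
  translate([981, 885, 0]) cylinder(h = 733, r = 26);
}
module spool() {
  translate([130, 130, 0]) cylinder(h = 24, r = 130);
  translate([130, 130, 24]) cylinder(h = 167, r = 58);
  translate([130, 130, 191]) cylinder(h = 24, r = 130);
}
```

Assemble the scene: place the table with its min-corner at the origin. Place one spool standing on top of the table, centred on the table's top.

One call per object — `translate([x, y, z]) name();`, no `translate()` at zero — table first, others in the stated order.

table();
translate([390, 342, 777]) spool();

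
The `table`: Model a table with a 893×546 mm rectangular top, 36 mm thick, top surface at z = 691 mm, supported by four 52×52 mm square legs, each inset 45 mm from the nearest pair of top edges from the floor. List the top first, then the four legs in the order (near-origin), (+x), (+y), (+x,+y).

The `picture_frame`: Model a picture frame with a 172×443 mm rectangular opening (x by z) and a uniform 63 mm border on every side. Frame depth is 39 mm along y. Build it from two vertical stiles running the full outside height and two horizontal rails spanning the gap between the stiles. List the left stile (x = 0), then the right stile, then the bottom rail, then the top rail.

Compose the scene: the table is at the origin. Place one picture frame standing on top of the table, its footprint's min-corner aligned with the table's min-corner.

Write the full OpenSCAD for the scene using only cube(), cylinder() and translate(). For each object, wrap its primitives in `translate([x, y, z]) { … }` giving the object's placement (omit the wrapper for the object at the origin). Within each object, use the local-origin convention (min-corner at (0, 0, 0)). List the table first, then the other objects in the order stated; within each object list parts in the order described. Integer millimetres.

translate([0, 0, 655]) cube([893, 546, 36]);
translate([45, 45, 0]) cube([52, 52, 655]);
translate([796, 45, 0]) cube([52, 52, 655]);
translate([45, 449, 0]) cube([52, 52, 655]);
translate([796, 449, 0]) cube([52, 52, 655]);
translate([0, 0, 691]) {
  cube([63, 39, 569]);
  translate([235, 0, 0]) cube([63, 39, 569]);
  translate([63, 0, 0]) cube([172, 39, 63]);
  translate([63, 0, 506]) cube([172, 39, 63]);
}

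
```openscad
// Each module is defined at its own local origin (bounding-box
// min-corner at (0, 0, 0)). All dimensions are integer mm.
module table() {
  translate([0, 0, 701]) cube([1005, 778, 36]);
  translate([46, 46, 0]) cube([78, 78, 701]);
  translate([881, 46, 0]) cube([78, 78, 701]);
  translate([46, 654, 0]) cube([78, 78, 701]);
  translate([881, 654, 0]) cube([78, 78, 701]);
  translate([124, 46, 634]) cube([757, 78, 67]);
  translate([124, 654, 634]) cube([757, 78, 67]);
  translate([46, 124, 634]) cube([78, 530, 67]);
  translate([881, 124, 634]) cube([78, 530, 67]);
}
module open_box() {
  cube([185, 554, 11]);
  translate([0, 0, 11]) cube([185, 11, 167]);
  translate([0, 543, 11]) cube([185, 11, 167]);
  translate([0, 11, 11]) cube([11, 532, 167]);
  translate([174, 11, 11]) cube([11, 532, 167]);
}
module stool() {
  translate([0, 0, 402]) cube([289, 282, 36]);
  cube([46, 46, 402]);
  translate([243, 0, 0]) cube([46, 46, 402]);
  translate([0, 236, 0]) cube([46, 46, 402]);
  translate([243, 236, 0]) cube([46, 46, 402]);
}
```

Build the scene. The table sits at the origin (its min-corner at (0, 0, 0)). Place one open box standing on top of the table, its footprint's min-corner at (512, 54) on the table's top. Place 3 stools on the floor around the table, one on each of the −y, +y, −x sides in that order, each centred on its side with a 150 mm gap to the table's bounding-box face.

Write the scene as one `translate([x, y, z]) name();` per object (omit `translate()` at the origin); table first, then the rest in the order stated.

table();
translate([512, 54, 737]) open_box();
translate([358, -432, 0]) stool();
translate([358, 928, 0]) stool();
translate([-439, 248, 0]) stool();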